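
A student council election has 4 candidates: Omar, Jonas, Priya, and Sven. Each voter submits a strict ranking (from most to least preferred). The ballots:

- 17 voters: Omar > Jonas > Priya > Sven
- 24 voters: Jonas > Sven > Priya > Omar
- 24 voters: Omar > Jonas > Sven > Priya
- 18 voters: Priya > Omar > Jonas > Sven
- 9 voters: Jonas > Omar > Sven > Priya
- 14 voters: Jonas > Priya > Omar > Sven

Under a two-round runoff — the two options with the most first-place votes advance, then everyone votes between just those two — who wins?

Omar

Round 1 first-place votes: Omar 41, Jonas 47, Priya 18, Sven 0.
Jonas and Omar advance.
Runoff: Jonas is preferred to Omar by 47 voters; Omar by 59.
Omar wins the runoff.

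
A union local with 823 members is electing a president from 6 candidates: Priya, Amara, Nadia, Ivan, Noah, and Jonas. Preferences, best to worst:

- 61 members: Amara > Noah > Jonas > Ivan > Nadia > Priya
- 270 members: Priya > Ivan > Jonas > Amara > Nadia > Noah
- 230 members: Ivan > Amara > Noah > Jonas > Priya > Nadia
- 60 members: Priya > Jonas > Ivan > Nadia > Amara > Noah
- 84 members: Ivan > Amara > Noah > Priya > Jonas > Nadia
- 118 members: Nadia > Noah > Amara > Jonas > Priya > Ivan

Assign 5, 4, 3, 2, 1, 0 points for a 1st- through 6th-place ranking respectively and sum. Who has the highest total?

Ivan

Priya: 61·0 + 270·5 + 230·1 + 60·5 + 84·2 + 118·1 = 2166
Amara: 61·5 + 270·2 + 230·4 + 60·1 + 84·4 + 118·3 = 2515
Nadia: 61·1 + 270·1 + 230·0 + 60·2 + 84·0 + 118·5 = 1041
Ivan: 61·2 + 270·4 + 230·5 + 60·3 + 84·5 + 118·0 = 2952
Noah: 61·4 + 270·0 + 230·3 + 60·0 + 84·3 + 118·4 = 1658
Jonas: 61·3 + 270·3 + 230·2 + 60·4 + 84·1 + 118·2 = 2013
Ivan has the highest Borda score (2952).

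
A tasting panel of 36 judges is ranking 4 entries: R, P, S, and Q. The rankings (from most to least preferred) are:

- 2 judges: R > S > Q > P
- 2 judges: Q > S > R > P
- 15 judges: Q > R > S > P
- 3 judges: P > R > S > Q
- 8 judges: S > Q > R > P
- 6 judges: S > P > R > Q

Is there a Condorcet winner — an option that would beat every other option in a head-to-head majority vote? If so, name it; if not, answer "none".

none

Checking pairwise contests:
Q beats R 25–11.
R beats P 27–9.
R beats S 20–16.
S beats Q 19–17.
Every option loses at least one head-to-head, so there is no Condorcet winner.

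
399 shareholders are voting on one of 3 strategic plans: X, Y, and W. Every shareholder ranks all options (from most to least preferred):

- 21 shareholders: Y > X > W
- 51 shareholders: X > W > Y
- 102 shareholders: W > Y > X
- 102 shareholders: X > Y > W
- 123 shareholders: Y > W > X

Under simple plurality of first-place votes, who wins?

First-place votes: X 153, Y 144, W 102.
X has the most first-place votes.

X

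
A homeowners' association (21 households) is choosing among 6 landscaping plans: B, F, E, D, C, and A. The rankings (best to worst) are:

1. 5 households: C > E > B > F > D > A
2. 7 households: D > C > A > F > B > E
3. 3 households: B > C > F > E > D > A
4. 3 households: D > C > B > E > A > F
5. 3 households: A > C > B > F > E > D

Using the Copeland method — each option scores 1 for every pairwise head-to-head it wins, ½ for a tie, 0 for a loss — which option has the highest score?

C

B: beats F, E, D, and A; loses to C → score 4.
F: beats E and D; loses to B, C, and A → score 2.
E: beats D and A; loses to B, F, and C → score 2.
D: beats A; loses to B, F, E, and C → score 1.
C: beats B, F, E, D, and A → score 5.
A: beats F; loses to B, E, D, and C → score 1.
C has the best pairwise record.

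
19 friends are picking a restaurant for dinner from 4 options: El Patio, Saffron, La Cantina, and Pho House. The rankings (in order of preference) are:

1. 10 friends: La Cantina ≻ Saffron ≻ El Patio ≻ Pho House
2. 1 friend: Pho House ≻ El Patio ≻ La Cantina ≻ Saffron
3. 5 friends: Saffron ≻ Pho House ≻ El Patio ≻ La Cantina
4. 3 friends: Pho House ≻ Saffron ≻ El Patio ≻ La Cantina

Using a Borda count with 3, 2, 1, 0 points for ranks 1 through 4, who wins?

El Patio: 10·1 + 1·2 + 5·1 + 3·1 = 20
Saffron: 10·2 + 1·0 + 5·3 + 3·2 = 41
La Cantina: 10·3 + 1·1 + 5·0 + 3·0 = 31
Pho House: 10·0 + 1·3 + 5·2 + 3·3 = 22
Saffron has the highest Borda score (41).

Saffron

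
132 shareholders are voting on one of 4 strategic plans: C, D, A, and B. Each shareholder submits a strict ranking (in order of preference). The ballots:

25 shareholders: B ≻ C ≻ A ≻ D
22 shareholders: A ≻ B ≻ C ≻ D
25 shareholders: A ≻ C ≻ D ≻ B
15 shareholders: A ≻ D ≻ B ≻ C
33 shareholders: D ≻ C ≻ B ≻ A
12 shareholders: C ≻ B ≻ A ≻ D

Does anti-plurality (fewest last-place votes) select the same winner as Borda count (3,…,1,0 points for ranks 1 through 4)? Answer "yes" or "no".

yes

Anti-plurality — last-place votes: C 15, D 59, A 33, B 25. Winner: C.
Borda — scores: C 224, D 154, A 223, B 191. Winner: C.
The two methods agree.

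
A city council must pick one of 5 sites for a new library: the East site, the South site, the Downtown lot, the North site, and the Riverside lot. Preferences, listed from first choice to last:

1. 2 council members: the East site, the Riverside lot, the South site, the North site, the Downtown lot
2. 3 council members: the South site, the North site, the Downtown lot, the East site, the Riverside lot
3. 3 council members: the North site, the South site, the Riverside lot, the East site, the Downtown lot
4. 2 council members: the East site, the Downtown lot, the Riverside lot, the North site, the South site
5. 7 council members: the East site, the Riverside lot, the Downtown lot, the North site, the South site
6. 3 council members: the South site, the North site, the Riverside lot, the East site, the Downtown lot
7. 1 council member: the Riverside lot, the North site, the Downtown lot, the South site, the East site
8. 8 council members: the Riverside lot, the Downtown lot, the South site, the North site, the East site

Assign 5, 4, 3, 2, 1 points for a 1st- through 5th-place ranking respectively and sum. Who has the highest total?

the Riverside lot

the East site: 2·5 + 3·2 + 3·2 + 2·5 + 7·5 + 3·2 + 1·1 + 8·1 = 82
the South site: 2·3 + 3·5 + 3·4 + 2·1 + 7·1 + 3·5 + 1·2 + 8·3 = 83
the Downtown lot: 2·1 + 3·3 + 3·1 + 2·4 + 7·3 + 3·1 + 1·3 + 8·4 = 81
the North site: 2·2 + 3·4 + 3·5 + 2·2 + 7·2 + 3·4 + 1·4 + 8·2 = 81
the Riverside lot: 2·4 + 3·1 + 3·3 + 2·3 + 7·4 + 3·3 + 1·5 + 8·5 = 108
the Riverside lot has the highest Borda score (108).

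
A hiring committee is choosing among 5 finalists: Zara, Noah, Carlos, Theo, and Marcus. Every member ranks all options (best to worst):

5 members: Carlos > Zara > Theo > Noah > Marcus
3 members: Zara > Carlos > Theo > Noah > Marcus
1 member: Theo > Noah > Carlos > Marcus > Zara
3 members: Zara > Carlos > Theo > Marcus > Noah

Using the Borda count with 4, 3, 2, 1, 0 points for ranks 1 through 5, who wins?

Zara: 5·3 + 3·4 + 1·0 + 3·4 = 39
Noah: 5·1 + 3·1 + 1·3 + 3·0 = 11
Carlos: 5·4 + 3·3 + 1·2 + 3·3 = 40
Theo: 5·2 + 3·2 + 1·4 + 3·2 = 26
Marcus: 5·0 + 3·0 + 1·1 + 3·1 = 4
Carlos has the highest Borda score (40).

Carlos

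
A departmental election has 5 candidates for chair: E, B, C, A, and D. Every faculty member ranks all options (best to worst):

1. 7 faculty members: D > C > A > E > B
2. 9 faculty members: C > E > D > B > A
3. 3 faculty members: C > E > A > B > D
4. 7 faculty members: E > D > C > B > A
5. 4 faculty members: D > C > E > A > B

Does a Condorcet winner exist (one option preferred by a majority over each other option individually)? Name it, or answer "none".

Checking pairwise contests:
C beats E 23–7.
E beats B 30–0.
D beats C 18–12.
E beats A 23–7.
E beats D 19–11.
Every option loses at least one head-to-head, so there is no Condorcet winner.

none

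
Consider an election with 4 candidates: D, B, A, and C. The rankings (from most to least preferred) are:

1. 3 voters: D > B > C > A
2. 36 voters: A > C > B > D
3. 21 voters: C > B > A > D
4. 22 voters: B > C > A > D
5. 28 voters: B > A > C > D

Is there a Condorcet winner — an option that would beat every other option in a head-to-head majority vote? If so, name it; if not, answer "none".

Checking pairwise contests:
B beats D 107–3.
C beats B 57–53.
B beats A 74–36.
A beats C 64–46.
Every option loses at least one head-to-head, so there is no Condorcet winner.

none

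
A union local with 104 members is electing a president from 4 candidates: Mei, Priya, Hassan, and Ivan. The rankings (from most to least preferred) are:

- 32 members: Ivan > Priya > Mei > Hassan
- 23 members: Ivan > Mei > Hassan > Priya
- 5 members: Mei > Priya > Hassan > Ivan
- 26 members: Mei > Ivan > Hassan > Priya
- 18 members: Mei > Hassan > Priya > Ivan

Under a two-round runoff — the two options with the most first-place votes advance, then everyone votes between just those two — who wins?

Ivan

Round 1 first-place votes: Mei 49, Priya 0, Hassan 0, Ivan 55.
Ivan and Mei advance.
Runoff: Ivan is preferred to Mei by 55 voters; Mei by 49.
Ivan wins the runoff.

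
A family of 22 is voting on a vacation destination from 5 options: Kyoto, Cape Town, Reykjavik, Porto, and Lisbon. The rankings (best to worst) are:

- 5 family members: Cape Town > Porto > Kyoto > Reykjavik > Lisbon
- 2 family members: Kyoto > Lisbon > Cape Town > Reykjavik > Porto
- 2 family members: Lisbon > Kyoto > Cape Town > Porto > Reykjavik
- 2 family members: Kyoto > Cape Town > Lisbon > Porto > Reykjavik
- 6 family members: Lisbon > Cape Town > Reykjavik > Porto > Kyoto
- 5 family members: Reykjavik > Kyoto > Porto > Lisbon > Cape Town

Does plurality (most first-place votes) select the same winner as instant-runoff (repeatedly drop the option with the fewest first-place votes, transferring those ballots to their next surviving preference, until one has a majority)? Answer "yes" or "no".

yes

Plurality — first-place votes: Kyoto 4, Cape Town 5, Reykjavik 5, Porto 0, Lisbon 8. Winner: Lisbon.
Instant-runoff — R1 Kyoto 4, Cape Town 5, Reykjavik 5, Porto 0, Lisbon 8 (Porto out); R2 Kyoto 4, Cape Town 5, Reykjavik 5, Lisbon 8 (Kyoto out); R3 Cape Town 7, Reykjavik 5, Lisbon 10 (Reykjavik out); R4 Cape Town 7, Lisbon 15 (Lisbon winner). Winner: Lisbon.
The two methods agree.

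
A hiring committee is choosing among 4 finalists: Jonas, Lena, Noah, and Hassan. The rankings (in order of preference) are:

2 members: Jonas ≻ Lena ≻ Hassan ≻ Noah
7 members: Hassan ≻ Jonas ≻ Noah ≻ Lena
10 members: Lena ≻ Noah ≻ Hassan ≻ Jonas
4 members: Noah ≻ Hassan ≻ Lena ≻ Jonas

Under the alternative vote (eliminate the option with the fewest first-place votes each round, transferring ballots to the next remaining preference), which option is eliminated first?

Round 1: Jonas 2, Lena 10, Noah 4, Hassan 7. Eliminate Jonas.

Jonas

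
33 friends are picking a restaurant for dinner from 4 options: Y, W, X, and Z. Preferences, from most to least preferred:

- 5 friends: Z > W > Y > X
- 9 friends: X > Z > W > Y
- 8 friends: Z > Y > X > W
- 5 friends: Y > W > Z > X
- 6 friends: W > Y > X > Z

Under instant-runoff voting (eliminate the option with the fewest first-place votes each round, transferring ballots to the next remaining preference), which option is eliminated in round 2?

X

Round 1: Y 5, W 6, X 9, Z 13. Eliminate Y.
Round 2: W 11, X 9, Z 13. Eliminate X.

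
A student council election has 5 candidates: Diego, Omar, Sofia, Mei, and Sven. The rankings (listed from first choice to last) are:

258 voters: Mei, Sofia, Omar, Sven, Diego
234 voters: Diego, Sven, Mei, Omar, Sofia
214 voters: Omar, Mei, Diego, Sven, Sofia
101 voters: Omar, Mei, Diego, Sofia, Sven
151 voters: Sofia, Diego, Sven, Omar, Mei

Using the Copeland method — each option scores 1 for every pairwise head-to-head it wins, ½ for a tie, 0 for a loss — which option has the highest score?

Mei

Diego: beats Sofia and Sven; loses to Omar and Mei → score 2.
Omar: beats Diego, Sofia, and Sven; loses to Mei → score 3.
Sofia: beats Sven; loses to Diego, Omar, and Mei → score 1.
Mei: beats Diego, Omar, Sofia, and Sven → score 4.
Sven: loses to Diego, Omar, Sofia, and Mei → score 0.
Mei has the best pairwise record.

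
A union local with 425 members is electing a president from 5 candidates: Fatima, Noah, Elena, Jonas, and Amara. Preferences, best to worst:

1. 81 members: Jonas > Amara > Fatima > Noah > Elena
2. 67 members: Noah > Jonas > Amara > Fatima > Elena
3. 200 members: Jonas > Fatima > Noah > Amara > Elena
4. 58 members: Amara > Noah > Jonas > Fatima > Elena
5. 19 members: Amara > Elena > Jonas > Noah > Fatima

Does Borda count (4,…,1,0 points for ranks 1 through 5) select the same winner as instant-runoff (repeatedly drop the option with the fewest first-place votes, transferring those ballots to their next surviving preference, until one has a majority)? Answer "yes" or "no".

Borda — scores: Fatima 887, Noah 942, Elena 57, Jonas 1479, Amara 885. Winner: Jonas.
Instant-runoff — R1 Fatima 0, Noah 67, Elena 0, Jonas 281, Amara 77 (Jonas winner). Winner: Jonas.
The two methods agree.

yes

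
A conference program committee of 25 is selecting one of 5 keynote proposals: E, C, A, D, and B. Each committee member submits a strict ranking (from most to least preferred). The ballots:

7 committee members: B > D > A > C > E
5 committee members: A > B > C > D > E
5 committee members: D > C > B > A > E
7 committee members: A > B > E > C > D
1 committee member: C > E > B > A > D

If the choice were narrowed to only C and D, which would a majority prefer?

C

Voters preferring C to D: 13; preferring D to C: 12.
C wins the head-to-head.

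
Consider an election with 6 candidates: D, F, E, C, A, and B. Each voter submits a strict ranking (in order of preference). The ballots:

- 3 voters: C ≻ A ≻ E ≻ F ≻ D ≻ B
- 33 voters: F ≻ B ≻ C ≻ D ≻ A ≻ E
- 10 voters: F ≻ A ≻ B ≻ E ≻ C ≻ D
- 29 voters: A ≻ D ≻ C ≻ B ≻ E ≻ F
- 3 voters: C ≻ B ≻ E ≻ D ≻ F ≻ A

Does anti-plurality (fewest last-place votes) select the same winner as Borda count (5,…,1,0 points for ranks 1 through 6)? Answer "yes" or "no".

no

Anti-plurality — last-place votes: D 10, F 29, E 33, C 0, A 3, B 3. Winner: C.
Borda — scores: D 191, F 224, E 67, C 226, A 230, B 232. Winner: B.
The two methods disagree.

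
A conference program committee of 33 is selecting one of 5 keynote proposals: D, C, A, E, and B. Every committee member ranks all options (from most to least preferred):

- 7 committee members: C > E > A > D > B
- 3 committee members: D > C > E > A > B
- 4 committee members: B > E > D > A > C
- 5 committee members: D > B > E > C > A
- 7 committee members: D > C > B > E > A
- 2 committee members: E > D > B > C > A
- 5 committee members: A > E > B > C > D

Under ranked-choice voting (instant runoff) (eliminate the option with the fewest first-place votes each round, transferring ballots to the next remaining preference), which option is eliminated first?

Round 1: D 15, C 7, A 5, E 2, B 4. Eliminate E.

E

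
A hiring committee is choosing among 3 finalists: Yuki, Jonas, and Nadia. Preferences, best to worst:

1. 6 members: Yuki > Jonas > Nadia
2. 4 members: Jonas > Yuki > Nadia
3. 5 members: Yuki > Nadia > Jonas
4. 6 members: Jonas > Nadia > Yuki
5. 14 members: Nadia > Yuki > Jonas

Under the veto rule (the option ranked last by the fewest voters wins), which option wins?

Last-place votes: Yuki 6, Jonas 19, Nadia 10.
Yuki is ranked last by the fewest voters, so Yuki wins.

Yuki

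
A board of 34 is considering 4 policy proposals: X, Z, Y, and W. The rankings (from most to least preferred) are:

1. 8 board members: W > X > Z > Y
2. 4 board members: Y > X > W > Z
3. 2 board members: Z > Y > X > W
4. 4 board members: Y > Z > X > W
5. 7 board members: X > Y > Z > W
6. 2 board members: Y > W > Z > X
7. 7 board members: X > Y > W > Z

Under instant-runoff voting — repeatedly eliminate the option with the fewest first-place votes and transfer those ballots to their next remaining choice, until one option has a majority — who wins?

X

Round 1: X 14, Z 2, Y 10, W 8. Eliminate Z.
Round 2: X 14, Y 12, W 8. Eliminate W.
Round 3: X 22, Y 12. X has a majority.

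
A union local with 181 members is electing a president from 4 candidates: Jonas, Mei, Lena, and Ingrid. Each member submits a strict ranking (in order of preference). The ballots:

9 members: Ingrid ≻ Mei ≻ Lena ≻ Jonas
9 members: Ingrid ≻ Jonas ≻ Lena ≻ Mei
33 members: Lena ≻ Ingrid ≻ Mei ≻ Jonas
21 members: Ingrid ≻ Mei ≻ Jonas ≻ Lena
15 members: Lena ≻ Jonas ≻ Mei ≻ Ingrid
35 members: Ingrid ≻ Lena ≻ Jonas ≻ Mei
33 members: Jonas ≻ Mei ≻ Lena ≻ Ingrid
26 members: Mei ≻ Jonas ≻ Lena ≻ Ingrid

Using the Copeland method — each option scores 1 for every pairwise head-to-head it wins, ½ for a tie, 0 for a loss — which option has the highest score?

Lena

Jonas: beats Mei; loses to Lena and Ingrid → score 1.
Mei: loses to Jonas, Lena, and Ingrid → score 0.
Lena: beats Jonas, Mei, and Ingrid → score 3.
Ingrid: beats Jonas and Mei; loses to Lena → score 2.
Lena has the best pairwise record.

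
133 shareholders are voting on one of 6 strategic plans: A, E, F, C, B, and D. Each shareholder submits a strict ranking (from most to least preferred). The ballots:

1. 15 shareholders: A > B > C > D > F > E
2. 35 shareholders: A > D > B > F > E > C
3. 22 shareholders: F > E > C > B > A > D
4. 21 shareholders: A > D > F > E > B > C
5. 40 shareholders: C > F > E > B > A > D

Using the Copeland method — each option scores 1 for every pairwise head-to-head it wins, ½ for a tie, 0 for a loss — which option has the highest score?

A: beats E, F, C, B, and D → score 5.
E: beats C and B; loses to A, F, and D → score 2.
F: beats E, C, and B; loses to A and D → score 3.
C: beats D; loses to A, E, F, and B → score 1.
B: beats C and D; loses to A, E, and F → score 2.
D: beats E and F; loses to A, C, and B → score 2.
A has the best pairwise record.

A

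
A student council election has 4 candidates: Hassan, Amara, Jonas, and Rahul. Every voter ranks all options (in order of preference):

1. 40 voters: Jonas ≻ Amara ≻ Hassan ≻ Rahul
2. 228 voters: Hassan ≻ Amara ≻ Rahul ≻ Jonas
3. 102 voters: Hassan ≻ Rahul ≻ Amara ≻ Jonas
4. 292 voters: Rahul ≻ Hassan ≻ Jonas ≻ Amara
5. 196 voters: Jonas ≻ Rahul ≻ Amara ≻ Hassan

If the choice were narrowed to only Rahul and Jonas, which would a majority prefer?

Voters preferring Rahul to Jonas: 622; preferring Jonas to Rahul: 236.
Rahul wins the head-to-head.

Rahul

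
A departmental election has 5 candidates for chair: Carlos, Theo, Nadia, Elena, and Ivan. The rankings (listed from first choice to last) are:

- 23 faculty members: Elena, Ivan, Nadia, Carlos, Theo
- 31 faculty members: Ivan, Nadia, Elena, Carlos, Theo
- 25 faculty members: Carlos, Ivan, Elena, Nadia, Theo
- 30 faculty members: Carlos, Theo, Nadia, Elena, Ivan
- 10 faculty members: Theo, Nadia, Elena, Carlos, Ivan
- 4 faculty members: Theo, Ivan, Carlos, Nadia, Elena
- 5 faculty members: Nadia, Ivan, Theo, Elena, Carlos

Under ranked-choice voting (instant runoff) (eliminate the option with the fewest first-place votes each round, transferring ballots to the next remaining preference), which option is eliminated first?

Round 1: Carlos 55, Theo 14, Nadia 5, Elena 23, Ivan 31. Eliminate Nadia.

Nadia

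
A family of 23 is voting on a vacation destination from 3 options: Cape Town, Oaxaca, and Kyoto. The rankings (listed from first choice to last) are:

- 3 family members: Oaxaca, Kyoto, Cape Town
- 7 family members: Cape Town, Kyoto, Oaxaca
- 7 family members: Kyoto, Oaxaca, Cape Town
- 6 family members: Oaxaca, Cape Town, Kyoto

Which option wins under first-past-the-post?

First-place votes: Cape Town 7, Oaxaca 9, Kyoto 7.
Oaxaca has the most first-place votes.

Oaxaca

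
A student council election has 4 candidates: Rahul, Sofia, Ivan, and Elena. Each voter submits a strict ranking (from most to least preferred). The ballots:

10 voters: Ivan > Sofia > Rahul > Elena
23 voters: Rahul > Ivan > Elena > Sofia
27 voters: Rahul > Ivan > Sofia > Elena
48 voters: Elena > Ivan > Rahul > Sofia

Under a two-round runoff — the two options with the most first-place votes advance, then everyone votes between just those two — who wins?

Round 1 first-place votes: Rahul 50, Sofia 0, Ivan 10, Elena 48.
Rahul and Elena advance.
Runoff: Rahul is preferred to Elena by 60 voters; Elena by 48.
Rahul wins the runoff.

Rahul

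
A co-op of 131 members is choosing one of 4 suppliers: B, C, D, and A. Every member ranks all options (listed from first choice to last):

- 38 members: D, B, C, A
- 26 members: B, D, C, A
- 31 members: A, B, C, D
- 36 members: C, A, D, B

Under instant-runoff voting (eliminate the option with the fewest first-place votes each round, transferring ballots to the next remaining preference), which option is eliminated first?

Round 1: B 26, C 36, D 38, A 31. Eliminate B.

B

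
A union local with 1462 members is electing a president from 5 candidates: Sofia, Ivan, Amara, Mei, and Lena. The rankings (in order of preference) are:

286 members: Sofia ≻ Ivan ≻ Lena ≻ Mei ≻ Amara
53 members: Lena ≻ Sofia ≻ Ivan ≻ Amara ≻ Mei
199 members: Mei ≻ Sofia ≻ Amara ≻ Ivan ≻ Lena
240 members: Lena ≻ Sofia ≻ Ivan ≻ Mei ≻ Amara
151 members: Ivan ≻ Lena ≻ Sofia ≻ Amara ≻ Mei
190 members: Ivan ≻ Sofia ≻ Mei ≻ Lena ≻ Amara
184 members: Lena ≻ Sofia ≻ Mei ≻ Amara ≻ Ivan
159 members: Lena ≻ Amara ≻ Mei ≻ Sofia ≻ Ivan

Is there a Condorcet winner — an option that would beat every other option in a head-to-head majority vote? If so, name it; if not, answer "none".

Checking pairwise contests:
Lena beats Sofia 787–675.
Sofia beats Ivan 1121–341.
Sofia beats Amara 1303–159.
Sofia beats Mei 1104–358.
Ivan beats Lena 826–636.
Every option loses at least one head-to-head, so there is no Condorcet winner.

none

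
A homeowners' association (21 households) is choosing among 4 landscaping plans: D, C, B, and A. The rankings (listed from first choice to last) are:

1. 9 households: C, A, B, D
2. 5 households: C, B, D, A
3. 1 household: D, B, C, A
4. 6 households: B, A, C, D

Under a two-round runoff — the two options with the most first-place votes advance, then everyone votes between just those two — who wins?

C

Round 1 first-place votes: D 1, C 14, B 6, A 0.
C and B advance.
Runoff: C is preferred to B by 14 voters; B by 7.
C wins the runoff.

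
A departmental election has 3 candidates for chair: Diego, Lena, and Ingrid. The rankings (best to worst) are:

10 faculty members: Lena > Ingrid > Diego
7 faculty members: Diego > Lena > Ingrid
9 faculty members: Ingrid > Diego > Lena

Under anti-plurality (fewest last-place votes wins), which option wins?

Ingrid

Last-place votes: Diego 10, Lena 9, Ingrid 7.
Ingrid is ranked last by the fewest voters, so Ingrid wins.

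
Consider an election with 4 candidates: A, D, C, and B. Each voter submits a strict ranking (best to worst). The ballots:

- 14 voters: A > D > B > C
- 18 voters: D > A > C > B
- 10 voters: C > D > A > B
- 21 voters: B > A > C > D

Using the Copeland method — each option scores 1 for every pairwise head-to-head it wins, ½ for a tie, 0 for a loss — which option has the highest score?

A

A: beats D, C, and B → score 3.
D: beats C and B; loses to A → score 2.
C: loses to A, D, and B → score 0.
B: beats C; loses to A and D → score 1.
A has the best pairwise record.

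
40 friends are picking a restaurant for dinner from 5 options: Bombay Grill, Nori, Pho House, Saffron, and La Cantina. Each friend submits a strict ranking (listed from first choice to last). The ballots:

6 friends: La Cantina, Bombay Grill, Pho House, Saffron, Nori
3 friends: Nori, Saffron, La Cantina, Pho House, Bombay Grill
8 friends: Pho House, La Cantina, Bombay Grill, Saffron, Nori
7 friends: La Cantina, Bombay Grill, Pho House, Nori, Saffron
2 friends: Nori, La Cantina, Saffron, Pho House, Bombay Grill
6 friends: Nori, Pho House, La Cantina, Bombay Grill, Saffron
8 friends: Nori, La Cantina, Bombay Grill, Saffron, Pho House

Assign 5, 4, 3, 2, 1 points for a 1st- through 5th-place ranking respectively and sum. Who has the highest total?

La Cantina

Bombay Grill: 6·4 + 3·1 + 8·3 + 7·4 + 2·1 + 6·2 + 8·3 = 117
Nori: 6·1 + 3·5 + 8·1 + 7·2 + 2·5 + 6·5 + 8·5 = 123
Pho House: 6·3 + 3·2 + 8·5 + 7·3 + 2·2 + 6·4 + 8·1 = 121
Saffron: 6·2 + 3·4 + 8·2 + 7·1 + 2·3 + 6·1 + 8·2 = 75
La Cantina: 6·5 + 3·3 + 8·4 + 7·5 + 2·4 + 6·3 + 8·4 = 164
La Cantina has the highest Borda score (164).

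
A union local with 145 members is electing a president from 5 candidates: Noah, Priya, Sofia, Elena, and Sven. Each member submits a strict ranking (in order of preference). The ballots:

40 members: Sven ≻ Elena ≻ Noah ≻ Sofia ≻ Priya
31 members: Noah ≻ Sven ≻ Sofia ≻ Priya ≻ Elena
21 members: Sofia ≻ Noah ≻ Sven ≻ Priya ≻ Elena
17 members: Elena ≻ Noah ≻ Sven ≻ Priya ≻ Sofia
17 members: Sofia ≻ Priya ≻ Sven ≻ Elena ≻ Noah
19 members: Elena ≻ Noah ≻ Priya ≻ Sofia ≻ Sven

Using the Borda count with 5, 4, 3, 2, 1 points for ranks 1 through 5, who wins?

Noah: 40·3 + 31·5 + 21·4 + 17·4 + 17·1 + 19·4 = 520
Priya: 40·1 + 31·2 + 21·2 + 17·2 + 17·4 + 19·3 = 303
Sofia: 40·2 + 31·3 + 21·5 + 17·1 + 17·5 + 19·2 = 418
Elena: 40·4 + 31·1 + 21·1 + 17·5 + 17·2 + 19·5 = 426
Sven: 40·5 + 31·4 + 21·3 + 17·3 + 17·3 + 19·1 = 508
Noah has the highest Borda score (520).

Noah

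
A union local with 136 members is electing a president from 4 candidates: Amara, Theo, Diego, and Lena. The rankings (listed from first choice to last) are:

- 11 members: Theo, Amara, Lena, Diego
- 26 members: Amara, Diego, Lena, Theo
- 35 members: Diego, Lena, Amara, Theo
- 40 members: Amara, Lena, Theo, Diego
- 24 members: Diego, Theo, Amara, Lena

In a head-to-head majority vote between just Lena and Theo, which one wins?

Lena

Voters preferring Lena to Theo: 101; preferring Theo to Lena: 35.
Lena wins the head-to-head.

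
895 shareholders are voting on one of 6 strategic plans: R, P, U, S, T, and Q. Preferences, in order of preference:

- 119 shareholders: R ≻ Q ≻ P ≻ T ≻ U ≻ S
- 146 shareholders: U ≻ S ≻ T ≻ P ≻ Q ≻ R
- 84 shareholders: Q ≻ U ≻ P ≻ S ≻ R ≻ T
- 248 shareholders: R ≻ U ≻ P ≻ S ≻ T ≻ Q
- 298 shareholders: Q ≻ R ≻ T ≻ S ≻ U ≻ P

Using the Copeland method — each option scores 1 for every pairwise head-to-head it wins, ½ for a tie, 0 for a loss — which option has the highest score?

R: beats P, U, S, and T; loses to Q → score 4.
P: beats S and T; loses to R, U, and Q → score 2.
U: beats P, S, and T; loses to R and Q → score 3.
S: beats T; loses to R, P, U, and Q → score 1.
T: loses to R, P, U, S, and Q → score 0.
Q: beats R, P, U, S, and T → score 5.
Q has the best pairwise record.

Q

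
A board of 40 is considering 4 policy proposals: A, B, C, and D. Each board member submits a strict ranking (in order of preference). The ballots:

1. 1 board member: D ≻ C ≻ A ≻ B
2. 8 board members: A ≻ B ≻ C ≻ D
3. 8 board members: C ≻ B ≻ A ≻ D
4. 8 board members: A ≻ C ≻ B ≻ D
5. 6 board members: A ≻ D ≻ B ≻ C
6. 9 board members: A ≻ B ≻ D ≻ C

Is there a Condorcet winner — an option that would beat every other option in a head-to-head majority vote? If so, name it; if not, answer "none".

A

A vs B: 32–8 for A.
A vs C: 31–9 for A.
A vs D: 39–1 for A.
A beats every other option head-to-head.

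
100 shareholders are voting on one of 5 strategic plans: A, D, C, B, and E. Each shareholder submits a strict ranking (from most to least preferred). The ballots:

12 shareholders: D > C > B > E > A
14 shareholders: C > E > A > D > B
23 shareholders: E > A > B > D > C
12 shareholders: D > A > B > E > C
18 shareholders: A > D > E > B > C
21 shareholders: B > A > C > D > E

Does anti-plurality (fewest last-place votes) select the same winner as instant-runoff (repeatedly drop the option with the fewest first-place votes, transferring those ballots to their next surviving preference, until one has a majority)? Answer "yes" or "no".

yes

Anti-plurality — last-place votes: A 12, D 0, C 53, B 14, E 21. Winner: D.
Instant-runoff — R1 A 18, D 24, C 14, B 21, E 23 (C out); R2 A 18, D 24, B 21, E 37 (A out); R3 D 42, B 21, E 37 (B out); R4 D 63, E 37 (D winner). Winner: D.
The two methods agree.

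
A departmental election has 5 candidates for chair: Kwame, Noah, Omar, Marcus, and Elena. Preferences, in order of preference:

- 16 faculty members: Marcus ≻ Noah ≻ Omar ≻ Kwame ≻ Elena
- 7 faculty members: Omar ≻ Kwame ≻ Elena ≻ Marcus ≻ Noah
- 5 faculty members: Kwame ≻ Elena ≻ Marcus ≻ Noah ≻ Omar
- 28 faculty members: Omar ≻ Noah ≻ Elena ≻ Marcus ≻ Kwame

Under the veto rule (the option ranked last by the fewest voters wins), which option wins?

Last-place votes: Kwame 28, Noah 7, Omar 5, Marcus 0, Elena 16.
Marcus is ranked last by the fewest voters, so Marcus wins.

Marcus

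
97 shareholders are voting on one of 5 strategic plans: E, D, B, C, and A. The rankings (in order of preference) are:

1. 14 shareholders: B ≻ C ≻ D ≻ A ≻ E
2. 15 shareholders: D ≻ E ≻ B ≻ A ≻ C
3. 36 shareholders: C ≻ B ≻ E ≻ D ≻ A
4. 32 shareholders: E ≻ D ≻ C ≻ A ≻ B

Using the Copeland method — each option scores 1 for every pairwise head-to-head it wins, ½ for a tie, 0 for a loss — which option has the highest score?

C

E: beats D and A; loses to B and C → score 2.
D: beats A; loses to E, B, and C → score 1.
B: beats E, D, and A; loses to C → score 3.
C: beats E, D, B, and A → score 4.
A: loses to E, D, B, and C → score 0.
C has the best pairwise record.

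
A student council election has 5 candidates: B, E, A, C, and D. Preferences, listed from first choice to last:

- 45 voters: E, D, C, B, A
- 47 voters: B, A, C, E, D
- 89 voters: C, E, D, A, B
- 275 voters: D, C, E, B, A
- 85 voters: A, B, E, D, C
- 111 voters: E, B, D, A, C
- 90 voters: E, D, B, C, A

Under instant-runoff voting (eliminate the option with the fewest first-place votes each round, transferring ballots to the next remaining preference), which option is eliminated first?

B

Round 1: B 47, E 246, A 85, C 89, D 275. Eliminate B.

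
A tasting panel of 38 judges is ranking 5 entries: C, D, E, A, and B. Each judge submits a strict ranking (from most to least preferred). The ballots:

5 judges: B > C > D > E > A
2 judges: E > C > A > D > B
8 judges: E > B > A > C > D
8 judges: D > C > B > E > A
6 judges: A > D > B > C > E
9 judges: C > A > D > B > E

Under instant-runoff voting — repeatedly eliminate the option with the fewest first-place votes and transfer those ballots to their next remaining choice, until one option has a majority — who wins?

Round 1: C 9, D 8, E 10, A 6, B 5. Eliminate B.
Round 2: C 14, D 8, E 10, A 6. Eliminate A.
Round 3: C 14, D 14, E 10. Eliminate E.
Round 4: C 24, D 14. C has a majority.

C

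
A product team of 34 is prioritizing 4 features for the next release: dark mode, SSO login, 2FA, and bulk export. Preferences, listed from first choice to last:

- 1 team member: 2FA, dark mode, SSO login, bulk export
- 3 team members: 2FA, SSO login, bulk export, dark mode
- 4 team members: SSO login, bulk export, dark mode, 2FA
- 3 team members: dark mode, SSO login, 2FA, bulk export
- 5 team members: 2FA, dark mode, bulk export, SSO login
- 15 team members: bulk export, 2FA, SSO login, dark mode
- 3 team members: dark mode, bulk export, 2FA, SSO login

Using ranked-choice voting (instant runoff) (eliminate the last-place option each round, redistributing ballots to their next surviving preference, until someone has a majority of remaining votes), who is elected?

bulk export

Round 1: dark mode 6, SSO login 4, 2FA 9, bulk export 15. Eliminate SSO login.
Round 2: dark mode 6, 2FA 9, bulk export 19. Bulk export has a majority.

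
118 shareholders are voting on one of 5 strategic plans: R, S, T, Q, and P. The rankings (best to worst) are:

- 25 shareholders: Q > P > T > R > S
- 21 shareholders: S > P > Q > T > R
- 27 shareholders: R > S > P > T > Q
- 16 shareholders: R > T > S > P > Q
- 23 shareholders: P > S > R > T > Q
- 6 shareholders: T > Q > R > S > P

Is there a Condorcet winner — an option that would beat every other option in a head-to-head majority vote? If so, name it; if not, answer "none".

Checking pairwise contests:
P beats R 69–49.
R beats S 74–44.
R beats T 66–52.
R beats Q 66–52.
S beats P 70–48.
Every option loses at least one head-to-head, so there is no Condorcet winner.

none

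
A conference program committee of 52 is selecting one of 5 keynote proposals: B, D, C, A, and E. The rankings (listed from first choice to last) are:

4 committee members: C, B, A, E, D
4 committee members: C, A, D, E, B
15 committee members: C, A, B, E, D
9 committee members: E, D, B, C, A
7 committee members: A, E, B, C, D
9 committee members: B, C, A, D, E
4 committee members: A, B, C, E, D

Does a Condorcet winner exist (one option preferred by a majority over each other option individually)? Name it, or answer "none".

Checking pairwise contests:
A beats B 30–22.
B beats D 39–13.
B beats C 29–23.
C beats A 41–11.
B beats E 32–20.
Every option loses at least one head-to-head, so there is no Condorcet winner.

none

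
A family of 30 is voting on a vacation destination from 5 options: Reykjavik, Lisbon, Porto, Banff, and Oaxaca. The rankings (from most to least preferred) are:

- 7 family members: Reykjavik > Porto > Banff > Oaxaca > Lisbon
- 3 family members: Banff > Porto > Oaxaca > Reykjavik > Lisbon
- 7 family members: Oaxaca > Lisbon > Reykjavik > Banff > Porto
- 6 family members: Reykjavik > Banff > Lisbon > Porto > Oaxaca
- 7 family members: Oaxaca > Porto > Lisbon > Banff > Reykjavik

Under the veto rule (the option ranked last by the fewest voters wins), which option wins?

Last-place votes: Reykjavik 7, Lisbon 10, Porto 7, Banff 0, Oaxaca 6.
Banff is ranked last by the fewest voters, so Banff wins.

Banff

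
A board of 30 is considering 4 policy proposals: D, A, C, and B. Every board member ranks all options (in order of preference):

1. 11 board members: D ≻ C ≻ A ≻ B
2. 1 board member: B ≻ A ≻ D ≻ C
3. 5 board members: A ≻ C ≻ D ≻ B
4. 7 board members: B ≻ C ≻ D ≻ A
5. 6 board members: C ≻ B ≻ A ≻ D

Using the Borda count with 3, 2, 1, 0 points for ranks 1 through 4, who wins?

C

D: 11·3 + 1·1 + 5·1 + 7·1 + 6·0 = 46
A: 11·1 + 1·2 + 5·3 + 7·0 + 6·1 = 34
C: 11·2 + 1·0 + 5·2 + 7·2 + 6·3 = 64
B: 11·0 + 1·3 + 5·0 + 7·3 + 6·2 = 36
C has the highest Borda score (64).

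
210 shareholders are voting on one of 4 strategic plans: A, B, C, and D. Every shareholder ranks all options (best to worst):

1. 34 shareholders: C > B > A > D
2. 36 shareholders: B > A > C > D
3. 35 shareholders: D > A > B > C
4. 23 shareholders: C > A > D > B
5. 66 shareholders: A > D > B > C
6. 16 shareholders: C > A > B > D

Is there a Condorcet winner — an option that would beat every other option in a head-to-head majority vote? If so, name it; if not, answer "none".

A

A vs B: 140–70 for A.
A vs C: 137–73 for A.
A vs D: 175–35 for A.
A beats every other option head-to-head.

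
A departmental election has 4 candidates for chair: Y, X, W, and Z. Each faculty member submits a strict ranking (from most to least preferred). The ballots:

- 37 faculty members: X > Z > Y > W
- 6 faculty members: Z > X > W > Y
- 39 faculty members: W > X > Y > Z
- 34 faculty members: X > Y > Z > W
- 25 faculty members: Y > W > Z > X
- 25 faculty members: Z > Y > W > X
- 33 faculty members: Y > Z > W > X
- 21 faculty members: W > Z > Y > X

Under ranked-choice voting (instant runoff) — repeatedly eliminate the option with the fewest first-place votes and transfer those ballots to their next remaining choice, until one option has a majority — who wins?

X

Round 1: Y 58, X 71, W 60, Z 31. Eliminate Z.
Round 2: Y 83, X 77, W 60. Eliminate W.
Round 3: Y 104, X 116. X has a majority.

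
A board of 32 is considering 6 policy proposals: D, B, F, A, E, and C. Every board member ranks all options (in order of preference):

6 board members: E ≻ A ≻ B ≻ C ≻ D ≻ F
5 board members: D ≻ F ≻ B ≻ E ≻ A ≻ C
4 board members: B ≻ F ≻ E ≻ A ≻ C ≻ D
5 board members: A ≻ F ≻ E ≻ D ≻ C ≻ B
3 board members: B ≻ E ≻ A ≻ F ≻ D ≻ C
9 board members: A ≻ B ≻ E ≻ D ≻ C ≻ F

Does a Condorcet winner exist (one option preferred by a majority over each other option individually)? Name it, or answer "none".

Checking pairwise contests:
B beats D 22–10.
A beats B 20–12.
D beats F 20–12.
E beats A 18–14.
B beats E 21–11.
D beats C 22–10.
Every option loses at least one head-to-head, so there is no Condorcet winner.

none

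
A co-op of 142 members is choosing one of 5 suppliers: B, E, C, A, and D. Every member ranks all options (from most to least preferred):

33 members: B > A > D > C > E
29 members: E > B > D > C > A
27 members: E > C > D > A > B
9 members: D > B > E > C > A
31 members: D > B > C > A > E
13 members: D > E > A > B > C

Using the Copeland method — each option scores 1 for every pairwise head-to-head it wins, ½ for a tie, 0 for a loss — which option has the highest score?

B: beats E, C, and A; loses to D → score 3.
E: beats C and A; loses to B and D → score 2.
C: beats A; loses to B, E, and D → score 1.
A: loses to B, E, C, and D → score 0.
D: beats B, E, C, and A → score 4.
D has the best pairwise record.

D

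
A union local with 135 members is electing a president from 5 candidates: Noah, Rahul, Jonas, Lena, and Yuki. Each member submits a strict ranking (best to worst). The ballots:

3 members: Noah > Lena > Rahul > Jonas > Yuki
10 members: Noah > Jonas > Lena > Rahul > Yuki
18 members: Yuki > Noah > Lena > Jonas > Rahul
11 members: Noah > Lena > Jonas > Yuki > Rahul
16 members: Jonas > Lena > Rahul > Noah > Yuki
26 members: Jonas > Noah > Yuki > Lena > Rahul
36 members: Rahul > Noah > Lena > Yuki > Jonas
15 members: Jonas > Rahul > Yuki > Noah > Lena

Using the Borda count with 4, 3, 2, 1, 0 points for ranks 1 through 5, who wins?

Noah: 3·4 + 10·4 + 18·3 + 11·4 + 16·1 + 26·3 + 36·3 + 15·1 = 367
Rahul: 3·2 + 10·1 + 18·0 + 11·0 + 16·2 + 26·0 + 36·4 + 15·3 = 237
Jonas: 3·1 + 10·3 + 18·1 + 11·2 + 16·4 + 26·4 + 36·0 + 15·4 = 301
Lena: 3·3 + 10·2 + 18·2 + 11·3 + 16·3 + 26·1 + 36·2 + 15·0 = 244
Yuki: 3·0 + 10·0 + 18·4 + 11·1 + 16·0 + 26·2 + 36·1 + 15·2 = 201
Noah has the highest Borda score (367).

Noah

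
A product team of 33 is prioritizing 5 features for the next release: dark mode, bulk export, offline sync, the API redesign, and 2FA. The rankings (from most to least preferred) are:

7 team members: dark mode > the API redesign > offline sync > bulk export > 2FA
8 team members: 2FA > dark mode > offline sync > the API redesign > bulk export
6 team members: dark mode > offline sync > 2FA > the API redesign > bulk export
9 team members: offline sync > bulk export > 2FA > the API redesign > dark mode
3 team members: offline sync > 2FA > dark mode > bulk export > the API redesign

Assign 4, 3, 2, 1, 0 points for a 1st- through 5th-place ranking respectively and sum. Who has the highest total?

offline sync

dark mode: 7·4 + 8·3 + 6·4 + 9·0 + 3·2 = 82
bulk export: 7·1 + 8·0 + 6·0 + 9·3 + 3·1 = 37
offline sync: 7·2 + 8·2 + 6·3 + 9·4 + 3·4 = 96
the API redesign: 7·3 + 8·1 + 6·1 + 9·1 + 3·0 = 44
2FA: 7·0 + 8·4 + 6·2 + 9·2 + 3·3 = 71
offline sync has the highest Borda score (96).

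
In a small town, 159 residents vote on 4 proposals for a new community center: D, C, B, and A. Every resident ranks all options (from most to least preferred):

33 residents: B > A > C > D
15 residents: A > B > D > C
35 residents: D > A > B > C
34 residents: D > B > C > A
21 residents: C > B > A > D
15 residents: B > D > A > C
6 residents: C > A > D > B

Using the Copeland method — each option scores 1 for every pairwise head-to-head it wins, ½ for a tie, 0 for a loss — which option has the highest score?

B

D: beats C and A; loses to B → score 2.
C: loses to D, B, and A → score 0.
B: beats D, C, and A → score 3.
A: beats C; loses to D and B → score 1.
B has the best pairwise record.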